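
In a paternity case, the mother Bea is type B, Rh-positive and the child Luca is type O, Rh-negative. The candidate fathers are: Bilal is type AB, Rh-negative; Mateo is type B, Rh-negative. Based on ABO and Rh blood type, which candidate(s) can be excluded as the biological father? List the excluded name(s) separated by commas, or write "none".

Bilal

A candidate is excluded only if no genotype consistent with his phenotype could produce a type O, Rh-negative child with a type B, Rh-positive mother.
Bilal (type AB, Rh-): no genotype consistent with that phenotype can produce a type-O Rh- child with a type-B mother.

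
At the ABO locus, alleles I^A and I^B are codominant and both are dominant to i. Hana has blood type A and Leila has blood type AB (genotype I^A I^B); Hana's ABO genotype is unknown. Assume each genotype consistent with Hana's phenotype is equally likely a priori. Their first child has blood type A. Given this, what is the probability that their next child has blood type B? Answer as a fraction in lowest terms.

1/8

Possible genotypes: Hana ∈ {I^A I^A, I^A i}; Leila ∈ {I^A I^B}.
Weight each parental genotype pair by prior × P(type-A child):
  I^A I^A × I^A I^B: posterior weight 1/2; P(next child type B) = 0.
  I^A i × I^A I^B: posterior weight 1/2; P(next child type B) = 1/4.
Weighted sum = 1/8.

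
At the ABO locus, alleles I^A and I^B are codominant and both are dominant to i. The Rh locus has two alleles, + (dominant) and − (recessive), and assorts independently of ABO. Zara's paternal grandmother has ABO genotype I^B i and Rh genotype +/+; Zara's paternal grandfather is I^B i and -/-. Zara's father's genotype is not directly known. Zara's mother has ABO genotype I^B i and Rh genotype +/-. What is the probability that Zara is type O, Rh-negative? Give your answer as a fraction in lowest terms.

1/16

Zara's father's ABO genotype from I^B i × I^B i: 1/4 I^B I^B, 1/2 I^B i, 1/4 i i.
Crossing each possibility with the mother I^B i and summing P(type O): 1/4·0 + 1/2·1/4 + 1/4·1/2 = 1/4.
Similarly for Rh via the father's Rh distribution: P(Rh-) = 1/4.
Independent loci: 1/4 × 1/4 = 1/16.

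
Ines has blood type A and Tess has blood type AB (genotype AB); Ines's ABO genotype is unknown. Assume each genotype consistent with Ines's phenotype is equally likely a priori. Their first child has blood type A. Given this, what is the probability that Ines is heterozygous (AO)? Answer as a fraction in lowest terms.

1/2

Possible genotypes: Ines ∈ {AA, AO}; Tess ∈ {AB}.
Weight each parental genotype pair by prior × P(type-A child):
  AA × AB: posterior weight 1/2.
  AO × AB: posterior weight 1/2.
Sum the posterior weight over pairs where Ines is AO: 1/2.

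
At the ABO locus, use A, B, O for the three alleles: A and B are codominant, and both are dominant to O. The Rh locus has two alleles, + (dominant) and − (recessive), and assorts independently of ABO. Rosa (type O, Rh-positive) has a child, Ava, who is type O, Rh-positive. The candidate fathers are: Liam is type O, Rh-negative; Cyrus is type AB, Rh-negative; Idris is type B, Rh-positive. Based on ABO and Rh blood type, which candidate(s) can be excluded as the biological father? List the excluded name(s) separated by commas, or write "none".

Cyrus

A candidate is excluded only if no genotype consistent with his phenotype could produce a type O, Rh-positive child with a type O, Rh-positive mother.
Cyrus (type AB, Rh-): no genotype consistent with that phenotype can produce a type-O Rh+ child with a type-O mother.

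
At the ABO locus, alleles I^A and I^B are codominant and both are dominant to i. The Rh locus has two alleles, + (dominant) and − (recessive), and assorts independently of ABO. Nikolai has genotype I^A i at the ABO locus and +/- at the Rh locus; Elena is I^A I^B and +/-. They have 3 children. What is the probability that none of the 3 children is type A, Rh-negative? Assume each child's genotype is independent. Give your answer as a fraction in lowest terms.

343/512

ABO cross I^A i × I^A I^B → 1/2 A, 1/4 B, 1/4 AB.
Rh cross +/- × +/- → 3/4 Rh+, 1/4 Rh-; so P(type A, Rh-negative) = 1/2 × 1/4 = 1/8 per child.
P(not type A, Rh-negative) = 7/8 for one child; (7/8)^3 = 343/512.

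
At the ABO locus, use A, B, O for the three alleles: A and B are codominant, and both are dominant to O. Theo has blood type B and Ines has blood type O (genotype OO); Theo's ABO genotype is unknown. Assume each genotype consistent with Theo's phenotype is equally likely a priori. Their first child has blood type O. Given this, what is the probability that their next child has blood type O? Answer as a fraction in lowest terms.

Possible genotypes: Theo ∈ {BB, BO}; Ines ∈ {OO}.
Weight each parental genotype pair by prior × P(type-O child):
  BO × OO: posterior weight 1; P(next child type O) = 1/2.
Weighted sum = 1/2.

1/2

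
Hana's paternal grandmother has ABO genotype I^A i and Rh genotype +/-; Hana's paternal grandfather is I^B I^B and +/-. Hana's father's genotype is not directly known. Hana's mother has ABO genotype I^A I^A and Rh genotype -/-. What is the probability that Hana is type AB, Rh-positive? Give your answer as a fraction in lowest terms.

Hana's father's ABO genotype from I^A i × I^B I^B: 1/2 I^A I^B, 1/2 I^B i.
Crossing each possibility with the mother I^A I^A and summing P(type AB): 1/2·1/2 + 1/2·1/2 = 1/2.
Similarly for Rh via the father's Rh distribution: P(Rh+) = 1/2.
Independent loci: 1/2 × 1/2 = 1/4.

1/4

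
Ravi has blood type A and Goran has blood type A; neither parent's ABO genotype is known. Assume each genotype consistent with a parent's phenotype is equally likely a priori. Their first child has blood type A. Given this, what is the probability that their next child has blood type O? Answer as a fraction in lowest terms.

Possible genotypes: Ravi ∈ {AA, AO}; Goran ∈ {AA, AO}.
Weight each parental genotype pair by prior × P(type-A child):
  AA × AA: posterior weight 4/15; P(next child type O) = 0.
  AA × AO: posterior weight 4/15; P(next child type O) = 0.
  AO × AA: posterior weight 4/15; P(next child type O) = 0.
  AO × AO: posterior weight 1/5; P(next child type O) = 1/4.
Weighted sum = 1/20.

1/20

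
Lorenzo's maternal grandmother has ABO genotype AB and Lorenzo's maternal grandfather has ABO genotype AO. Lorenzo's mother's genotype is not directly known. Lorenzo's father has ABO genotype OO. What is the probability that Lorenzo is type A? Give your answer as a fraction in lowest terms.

Lorenzo's mother's ABO genotype from AB × AO: 1/4 AA, 1/4 AB, 1/4 AO, 1/4 BO.
Crossing each possibility with the father OO and summing P(type A): 1/4·1 + 1/4·1/2 + 1/4·1/2 + 1/4·0 = 1/2.

1/2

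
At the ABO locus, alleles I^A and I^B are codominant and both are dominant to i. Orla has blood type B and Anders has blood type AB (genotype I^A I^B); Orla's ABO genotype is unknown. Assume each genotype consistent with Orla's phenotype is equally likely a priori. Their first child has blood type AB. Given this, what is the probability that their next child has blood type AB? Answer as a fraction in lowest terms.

5/12

Possible genotypes: Orla ∈ {I^B I^B, I^B i}; Anders ∈ {I^A I^B}.
Weight each parental genotype pair by prior × P(type-AB child):
  I^B I^B × I^A I^B: posterior weight 2/3; P(next child type AB) = 1/2.
  I^B i × I^A I^B: posterior weight 1/3; P(next child type AB) = 1/4.
Weighted sum = 5/12.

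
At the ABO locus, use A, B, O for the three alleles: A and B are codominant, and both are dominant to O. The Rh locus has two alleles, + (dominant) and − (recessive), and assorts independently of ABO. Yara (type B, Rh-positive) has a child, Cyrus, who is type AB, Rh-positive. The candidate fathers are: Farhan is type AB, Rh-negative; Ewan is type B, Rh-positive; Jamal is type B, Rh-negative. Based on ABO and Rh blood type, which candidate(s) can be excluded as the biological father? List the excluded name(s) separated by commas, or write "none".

Ewan, Jamal

A candidate is excluded only if no genotype consistent with his phenotype could produce a type AB, Rh-positive child with a type B, Rh-positive mother.
Ewan (type B, Rh+): no genotype consistent with that phenotype can produce a type-AB Rh+ child with a type-B mother.
Jamal (type B, Rh-): no genotype consistent with that phenotype can produce a type-AB Rh+ child with a type-B mother.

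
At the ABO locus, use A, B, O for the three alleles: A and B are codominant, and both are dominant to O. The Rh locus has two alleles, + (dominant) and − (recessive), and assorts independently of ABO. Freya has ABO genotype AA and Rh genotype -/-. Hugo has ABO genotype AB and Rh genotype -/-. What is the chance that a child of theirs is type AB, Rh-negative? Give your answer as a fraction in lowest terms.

1/2

ABO cross AA × AB → offspring phenotypes: 1/2 A, 1/2 AB.
Rh cross -/- × -/- → 1 Rh-.
Independent loci: P(type AB, Rh-negative) = 1/2 × 1 = 1/2.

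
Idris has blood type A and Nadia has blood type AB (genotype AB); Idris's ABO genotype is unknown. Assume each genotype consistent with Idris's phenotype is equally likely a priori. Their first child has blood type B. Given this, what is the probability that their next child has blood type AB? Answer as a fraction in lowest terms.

1/4

Possible genotypes: Idris ∈ {AA, AO}; Nadia ∈ {AB}.
Weight each parental genotype pair by prior × P(type-B child):
  AO × AB: posterior weight 1; P(next child type AB) = 1/4.
Weighted sum = 1/4.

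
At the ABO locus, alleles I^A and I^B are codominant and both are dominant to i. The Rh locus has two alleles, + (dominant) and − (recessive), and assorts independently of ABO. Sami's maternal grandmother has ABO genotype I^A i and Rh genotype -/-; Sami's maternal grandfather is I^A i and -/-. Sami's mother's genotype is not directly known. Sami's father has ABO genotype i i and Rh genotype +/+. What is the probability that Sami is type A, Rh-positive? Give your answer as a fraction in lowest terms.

Sami's mother's ABO genotype from I^A i × I^A i: 1/4 I^A I^A, 1/2 I^A i, 1/4 i i.
Crossing each possibility with the father i i and summing P(type A): 1/4·1 + 1/2·1/2 + 1/4·0 = 1/2.
Similarly for Rh via the mother's Rh distribution: P(Rh+) = 1.
Independent loci: 1/2 × 1 = 1/2.

1/2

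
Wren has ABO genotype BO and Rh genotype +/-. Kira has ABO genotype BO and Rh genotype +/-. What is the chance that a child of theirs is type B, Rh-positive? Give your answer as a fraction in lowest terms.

ABO cross BO × BO → offspring phenotypes: 1/4 O, 3/4 B.
Rh cross +/- × +/- → 3/4 Rh+, 1/4 Rh-.
Independent loci: P(type B, Rh-positive) = 3/4 × 3/4 = 9/16.

9/16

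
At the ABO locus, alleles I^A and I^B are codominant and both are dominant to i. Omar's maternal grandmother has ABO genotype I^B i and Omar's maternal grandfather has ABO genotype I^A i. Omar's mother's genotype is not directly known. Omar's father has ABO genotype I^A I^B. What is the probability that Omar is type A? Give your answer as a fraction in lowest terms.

Omar's mother's ABO genotype from I^B i × I^A i: 1/4 I^A I^B, 1/4 I^A i, 1/4 I^B i, 1/4 i i.
Crossing each possibility with the father I^A I^B and summing P(type A): 1/4·1/4 + 1/4·1/2 + 1/4·1/4 + 1/4·1/2 = 3/8.

3/8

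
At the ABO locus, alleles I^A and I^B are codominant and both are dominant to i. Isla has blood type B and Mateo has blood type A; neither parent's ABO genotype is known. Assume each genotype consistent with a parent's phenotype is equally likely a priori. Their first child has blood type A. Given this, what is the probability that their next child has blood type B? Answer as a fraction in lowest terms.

1/12

Possible genotypes: Isla ∈ {I^B I^B, I^B i}; Mateo ∈ {I^A I^A, I^A i}.
Weight each parental genotype pair by prior × P(type-A child):
  I^B i × I^A I^A: posterior weight 2/3; P(next child type B) = 0.
  I^B i × I^A i: posterior weight 1/3; P(next child type B) = 1/4.
Weighted sum = 1/12.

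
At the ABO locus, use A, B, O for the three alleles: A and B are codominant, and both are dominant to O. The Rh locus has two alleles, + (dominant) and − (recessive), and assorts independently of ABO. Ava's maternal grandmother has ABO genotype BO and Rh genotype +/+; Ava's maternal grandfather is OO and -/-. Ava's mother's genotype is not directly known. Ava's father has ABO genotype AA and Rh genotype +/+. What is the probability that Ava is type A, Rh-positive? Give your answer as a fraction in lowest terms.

Ava's mother's ABO genotype from BO × OO: 1/2 BO, 1/2 OO.
Crossing each possibility with the father AA and summing P(type A): 1/2·1/2 + 1/2·1 = 3/4.
Similarly for Rh via the mother's Rh distribution: P(Rh+) = 1.
Independent loci: 3/4 × 1 = 3/4.

3/4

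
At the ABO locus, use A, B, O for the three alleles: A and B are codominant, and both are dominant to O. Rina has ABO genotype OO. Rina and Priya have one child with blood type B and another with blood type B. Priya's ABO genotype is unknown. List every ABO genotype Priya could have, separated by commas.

AB, BB, BO

For each candidate genotype of Priya, check whether crossing it with OO can produce every observed child phenotype.
  AA → possible child types {A} ✗
  AB → possible child types {A, B} ✓
  AO → possible child types {O, A} ✗
  BB → possible child types {B} ✓
  BO → possible child types {O, B} ✓
  OO → possible child types {O} ✗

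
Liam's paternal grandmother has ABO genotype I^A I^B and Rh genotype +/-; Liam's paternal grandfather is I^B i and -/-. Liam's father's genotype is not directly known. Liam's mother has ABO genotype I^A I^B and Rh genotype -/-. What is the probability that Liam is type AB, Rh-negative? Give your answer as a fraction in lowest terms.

Liam's father's ABO genotype from I^A I^B × I^B i: 1/4 I^A I^B, 1/4 I^A i, 1/4 I^B I^B, 1/4 I^B i.
Crossing each possibility with the mother I^A I^B and summing P(type AB): 1/4·1/2 + 1/4·1/4 + 1/4·1/2 + 1/4·1/4 = 3/8.
Similarly for Rh via the father's Rh distribution: P(Rh-) = 3/4.
Independent loci: 3/8 × 3/4 = 9/32.

9/32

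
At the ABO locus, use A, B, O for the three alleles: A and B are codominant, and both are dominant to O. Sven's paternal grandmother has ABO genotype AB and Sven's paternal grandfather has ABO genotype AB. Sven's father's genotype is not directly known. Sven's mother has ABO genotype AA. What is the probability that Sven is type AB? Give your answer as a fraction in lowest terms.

Sven's father's ABO genotype from AB × AB: 1/4 AA, 1/2 AB, 1/4 BB.
Crossing each possibility with the mother AA and summing P(type AB): 1/4·0 + 1/2·1/2 + 1/4·1 = 1/2.

1/2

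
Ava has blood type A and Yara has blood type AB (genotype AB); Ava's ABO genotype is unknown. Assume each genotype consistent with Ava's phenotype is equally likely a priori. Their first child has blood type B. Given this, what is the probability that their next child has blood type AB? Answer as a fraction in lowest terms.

Possible genotypes: Ava ∈ {AA, AO}; Yara ∈ {AB}.
Weight each parental genotype pair by prior × P(type-B child):
  AO × AB: posterior weight 1; P(next child type AB) = 1/4.
Weighted sum = 1/4.

1/4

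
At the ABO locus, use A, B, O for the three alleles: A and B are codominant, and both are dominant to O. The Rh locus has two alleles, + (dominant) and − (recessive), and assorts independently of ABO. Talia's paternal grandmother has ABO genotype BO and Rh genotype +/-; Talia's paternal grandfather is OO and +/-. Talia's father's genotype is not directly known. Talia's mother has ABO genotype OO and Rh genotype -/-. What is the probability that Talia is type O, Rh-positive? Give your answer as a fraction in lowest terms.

Talia's father's ABO genotype from BO × OO: 1/2 BO, 1/2 OO.
Crossing each possibility with the mother OO and summing P(type O): 1/2·1/2 + 1/2·1 = 3/4.
Similarly for Rh via the father's Rh distribution: P(Rh+) = 1/2.
Independent loci: 3/4 × 1/2 = 3/8.

3/8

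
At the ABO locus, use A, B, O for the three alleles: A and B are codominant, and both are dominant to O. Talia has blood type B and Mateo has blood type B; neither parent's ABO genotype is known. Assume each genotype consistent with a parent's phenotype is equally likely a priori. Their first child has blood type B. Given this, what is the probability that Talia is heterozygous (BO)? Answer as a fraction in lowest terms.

7/15

Possible genotypes: Talia ∈ {BB, BO}; Mateo ∈ {BB, BO}.
Weight each parental genotype pair by prior × P(type-B child):
  BB × BB: posterior weight 4/15.
  BB × BO: posterior weight 4/15.
  BO × BB: posterior weight 4/15.
  BO × BO: posterior weight 1/5.
Sum the posterior weight over pairs where Talia is BO: 7/15.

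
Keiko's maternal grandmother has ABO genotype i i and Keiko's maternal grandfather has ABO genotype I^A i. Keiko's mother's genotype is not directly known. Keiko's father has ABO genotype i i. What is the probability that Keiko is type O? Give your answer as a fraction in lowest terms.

3/4

Keiko's mother's ABO genotype from i i × I^A i: 1/2 I^A i, 1/2 i i.
Crossing each possibility with the father i i and summing P(type O): 1/2·1/2 + 1/2·1 = 3/4.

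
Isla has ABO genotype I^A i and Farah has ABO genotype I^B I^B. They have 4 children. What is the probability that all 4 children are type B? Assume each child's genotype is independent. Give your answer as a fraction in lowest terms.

1/16

ABO cross I^A i × I^B I^B → 1/2 B, 1/2 AB.
So P(type B) = 1/2 per child.
All 4 independent: (1/2)^4 = 1/16.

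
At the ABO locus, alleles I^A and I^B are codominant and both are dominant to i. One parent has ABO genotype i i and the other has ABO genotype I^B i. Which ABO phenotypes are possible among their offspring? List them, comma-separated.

Gametes from i i × I^B i give offspring ABO genotypes I^B i, i i, i.e. phenotypes O, B.

O, B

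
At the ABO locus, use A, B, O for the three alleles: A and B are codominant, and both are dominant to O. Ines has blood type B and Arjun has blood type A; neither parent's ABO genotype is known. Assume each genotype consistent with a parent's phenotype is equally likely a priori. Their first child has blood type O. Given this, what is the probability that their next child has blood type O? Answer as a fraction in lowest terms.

1/4

Possible genotypes: Ines ∈ {BB, BO}; Arjun ∈ {AA, AO}.
Weight each parental genotype pair by prior × P(type-O child):
  BO × AO: posterior weight 1; P(next child type O) = 1/4.
Weighted sum = 1/4.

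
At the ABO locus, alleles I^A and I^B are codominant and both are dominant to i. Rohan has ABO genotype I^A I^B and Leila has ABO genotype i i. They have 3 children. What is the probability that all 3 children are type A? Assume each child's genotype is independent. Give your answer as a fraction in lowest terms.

1/8

ABO cross I^A I^B × i i → 1/2 A, 1/2 B.
So P(type A) = 1/2 per child.
All 3 independent: (1/2)^3 = 1/8.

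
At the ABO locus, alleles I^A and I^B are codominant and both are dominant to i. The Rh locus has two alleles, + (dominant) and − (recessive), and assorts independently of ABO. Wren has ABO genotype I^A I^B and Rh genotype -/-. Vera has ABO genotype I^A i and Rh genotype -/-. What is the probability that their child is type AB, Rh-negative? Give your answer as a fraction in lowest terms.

ABO cross I^A I^B × I^A i → offspring phenotypes: 1/2 A, 1/4 B, 1/4 AB.
Rh cross -/- × -/- → 1 Rh-.
Independent loci: P(type AB, Rh-negative) = 1/4 × 1 = 1/4.

1/4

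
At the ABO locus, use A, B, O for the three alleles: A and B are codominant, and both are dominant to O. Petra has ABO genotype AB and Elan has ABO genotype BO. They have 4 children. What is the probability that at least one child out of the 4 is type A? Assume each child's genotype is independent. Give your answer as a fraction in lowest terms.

175/256

ABO cross AB × BO → 1/4 A, 1/2 B, 1/4 AB.
So P(type A) = 1/4 per child.
P(none) = (3/4)^4 = 81/256; P(at least one) = 1 − 81/256 = 175/256.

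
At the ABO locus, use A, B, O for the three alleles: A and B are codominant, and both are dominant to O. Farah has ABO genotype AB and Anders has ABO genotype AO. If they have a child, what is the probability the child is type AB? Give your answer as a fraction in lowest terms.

1/4

ABO cross AB × AO → offspring phenotypes: 1/2 A, 1/4 B, 1/4 AB.
So P(type AB) = 1/4.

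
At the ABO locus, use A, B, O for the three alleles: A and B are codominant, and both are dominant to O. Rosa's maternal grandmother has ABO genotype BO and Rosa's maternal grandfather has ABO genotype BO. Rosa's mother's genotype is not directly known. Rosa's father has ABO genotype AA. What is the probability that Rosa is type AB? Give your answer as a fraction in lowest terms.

1/2

Rosa's mother's ABO genotype from BO × BO: 1/4 BB, 1/2 BO, 1/4 OO.
Crossing each possibility with the father AA and summing P(type AB): 1/4·1 + 1/2·1/2 + 1/4·0 = 1/2.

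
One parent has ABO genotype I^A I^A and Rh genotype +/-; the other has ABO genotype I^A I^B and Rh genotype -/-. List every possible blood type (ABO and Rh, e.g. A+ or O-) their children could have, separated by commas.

A+, A-, AB+, AB-

Gametes from I^A I^A × I^A I^B give offspring ABO genotypes I^A I^A, I^A I^B, i.e. phenotypes A, AB.
Rh cross +/- × -/- → phenotypes Rh+, Rh-.
Combining independently: A+, A-, AB+, AB-.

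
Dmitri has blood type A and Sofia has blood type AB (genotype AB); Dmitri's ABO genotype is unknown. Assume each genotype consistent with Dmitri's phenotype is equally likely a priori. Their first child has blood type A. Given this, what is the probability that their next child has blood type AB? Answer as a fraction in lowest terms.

3/8

Possible genotypes: Dmitri ∈ {AA, AO}; Sofia ∈ {AB}.
Weight each parental genotype pair by prior × P(type-A child):
  AA × AB: posterior weight 1/2; P(next child type AB) = 1/2.
  AO × AB: posterior weight 1/2; P(next child type AB) = 1/4.
Weighted sum = 3/8.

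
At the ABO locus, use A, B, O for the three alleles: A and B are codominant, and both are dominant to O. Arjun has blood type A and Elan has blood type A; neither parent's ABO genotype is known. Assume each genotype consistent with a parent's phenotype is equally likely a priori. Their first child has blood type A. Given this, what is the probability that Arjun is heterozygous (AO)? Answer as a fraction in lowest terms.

7/15

Possible genotypes: Arjun ∈ {AA, AO}; Elan ∈ {AA, AO}.
Weight each parental genotype pair by prior × P(type-A child):
  AA × AA: posterior weight 4/15.
  AA × AO: posterior weight 4/15.
  AO × AA: posterior weight 4/15.
  AO × AO: posterior weight 1/5.
Sum the posterior weight over pairs where Arjun is AO: 7/15.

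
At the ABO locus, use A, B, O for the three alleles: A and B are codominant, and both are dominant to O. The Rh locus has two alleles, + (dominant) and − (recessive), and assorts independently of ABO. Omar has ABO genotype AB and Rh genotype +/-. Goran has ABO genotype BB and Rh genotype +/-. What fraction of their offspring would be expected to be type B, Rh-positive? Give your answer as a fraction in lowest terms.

ABO cross AB × BB → offspring phenotypes: 1/2 B, 1/2 AB.
Rh cross +/- × +/- → 3/4 Rh+, 1/4 Rh-.
Independent loci: P(type B, Rh-positive) = 1/2 × 3/4 = 3/8.

3/8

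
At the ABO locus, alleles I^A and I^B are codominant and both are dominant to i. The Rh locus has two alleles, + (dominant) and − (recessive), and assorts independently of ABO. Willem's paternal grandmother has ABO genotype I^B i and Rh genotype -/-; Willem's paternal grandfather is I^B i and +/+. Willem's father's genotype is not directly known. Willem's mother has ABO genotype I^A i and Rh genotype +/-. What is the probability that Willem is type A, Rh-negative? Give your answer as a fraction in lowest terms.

Willem's father's ABO genotype from I^B i × I^B i: 1/4 I^B I^B, 1/2 I^B i, 1/4 i i.
Crossing each possibility with the mother I^A i and summing P(type A): 1/4·0 + 1/2·1/4 + 1/4·1/2 = 1/4.
Similarly for Rh via the father's Rh distribution: P(Rh-) = 1/4.
Independent loci: 1/4 × 1/4 = 1/16.

1/16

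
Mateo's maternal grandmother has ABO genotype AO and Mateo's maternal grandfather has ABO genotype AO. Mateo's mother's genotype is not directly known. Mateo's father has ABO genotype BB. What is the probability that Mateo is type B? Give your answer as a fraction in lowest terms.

1/2

Mateo's mother's ABO genotype from AO × AO: 1/4 AA, 1/2 AO, 1/4 OO.
Crossing each possibility with the father BB and summing P(type B): 1/4·0 + 1/2·1/2 + 1/4·1 = 1/2.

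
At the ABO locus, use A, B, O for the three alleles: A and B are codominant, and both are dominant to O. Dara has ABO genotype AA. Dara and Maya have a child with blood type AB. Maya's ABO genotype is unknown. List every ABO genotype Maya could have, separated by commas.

For each candidate genotype of Maya, check whether crossing it with AA can produce every observed child phenotype.
  AA → possible child types {A} ✗
  AB → possible child types {A, AB} ✓
  AO → possible child types {A} ✗
  BB → possible child types {AB} ✓
  BO → possible child types {A, AB} ✓
  OO → possible child types {A} ✗

AB, BB, BO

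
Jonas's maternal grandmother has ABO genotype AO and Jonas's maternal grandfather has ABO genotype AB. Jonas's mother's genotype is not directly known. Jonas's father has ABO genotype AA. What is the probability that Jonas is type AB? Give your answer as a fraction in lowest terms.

1/4

Jonas's mother's ABO genotype from AO × AB: 1/4 AA, 1/4 AB, 1/4 AO, 1/4 BO.
Crossing each possibility with the father AA and summing P(type AB): 1/4·0 + 1/4·1/2 + 1/4·0 + 1/4·1/2 = 1/4.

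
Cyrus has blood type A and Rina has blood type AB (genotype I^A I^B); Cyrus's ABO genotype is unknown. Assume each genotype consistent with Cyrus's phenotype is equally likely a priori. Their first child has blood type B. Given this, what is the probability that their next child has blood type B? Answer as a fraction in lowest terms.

1/4

Possible genotypes: Cyrus ∈ {I^A I^A, I^A i}; Rina ∈ {I^A I^B}.
Weight each parental genotype pair by prior × P(type-B child):
  I^A i × I^A I^B: posterior weight 1; P(next child type B) = 1/4.
Weighted sum = 1/4.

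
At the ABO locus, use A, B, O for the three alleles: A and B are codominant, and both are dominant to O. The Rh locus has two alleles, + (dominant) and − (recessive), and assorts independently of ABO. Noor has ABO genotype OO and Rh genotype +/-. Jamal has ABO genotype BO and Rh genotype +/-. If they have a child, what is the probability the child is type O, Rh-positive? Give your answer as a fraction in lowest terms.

3/8

ABO cross OO × BO → offspring phenotypes: 1/2 O, 1/2 B.
Rh cross +/- × +/- → 3/4 Rh+, 1/4 Rh-.
Independent loci: P(type O, Rh-positive) = 1/2 × 3/4 = 3/8.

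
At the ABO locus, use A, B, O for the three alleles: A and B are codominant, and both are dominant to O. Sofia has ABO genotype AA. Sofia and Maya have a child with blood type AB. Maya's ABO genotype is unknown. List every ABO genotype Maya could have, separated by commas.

For each candidate genotype of Maya, check whether crossing it with AA can produce every observed child phenotype.
  AA → possible child types {A} ✗
  AB → possible child types {A, AB} ✓
  AO → possible child types {A} ✗
  BB → possible child types {AB} ✓
  BO → possible child types {A, AB} ✓
  OO → possible child types {A} ✗

AB, BB, BO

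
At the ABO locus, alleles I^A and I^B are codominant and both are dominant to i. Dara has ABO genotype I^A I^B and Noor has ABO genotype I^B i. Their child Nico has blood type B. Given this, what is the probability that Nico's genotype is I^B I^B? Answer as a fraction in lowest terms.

1/2

Cross I^A I^B × I^B i → 1/4 I^A I^B, 1/4 I^A i, 1/4 I^B I^B, 1/4 I^B i.
Type-B genotypes among offspring: I^B I^B (1/4), I^B i (1/4); total 1/2.
P(I^B I^B | type B) = (1/4) / (1/2) = 1/2.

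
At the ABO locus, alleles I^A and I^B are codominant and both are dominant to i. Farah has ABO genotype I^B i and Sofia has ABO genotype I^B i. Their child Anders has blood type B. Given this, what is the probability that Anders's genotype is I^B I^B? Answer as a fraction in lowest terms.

Cross I^B i × I^B i → 1/4 I^B I^B, 1/2 I^B i, 1/4 i i.
Type-B genotypes among offspring: I^B I^B (1/4), I^B i (1/2); total 3/4.
P(I^B I^B | type B) = (1/4) / (3/4) = 1/3.

1/3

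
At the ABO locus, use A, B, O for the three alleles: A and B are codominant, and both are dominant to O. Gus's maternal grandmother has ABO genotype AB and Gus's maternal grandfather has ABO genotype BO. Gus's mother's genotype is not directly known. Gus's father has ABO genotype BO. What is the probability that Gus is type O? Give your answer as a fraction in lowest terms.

Gus's mother's ABO genotype from AB × BO: 1/4 AB, 1/4 AO, 1/4 BB, 1/4 BO.
Crossing each possibility with the father BO and summing P(type O): 1/4·0 + 1/4·1/4 + 1/4·0 + 1/4·1/4 = 1/8.

1/8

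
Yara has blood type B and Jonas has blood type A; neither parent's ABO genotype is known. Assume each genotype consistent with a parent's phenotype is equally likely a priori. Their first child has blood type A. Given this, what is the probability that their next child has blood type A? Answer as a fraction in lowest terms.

Possible genotypes: Yara ∈ {BB, BO}; Jonas ∈ {AA, AO}.
Weight each parental genotype pair by prior × P(type-A child):
  BO × AA: posterior weight 2/3; P(next child type A) = 1/2.
  BO × AO: posterior weight 1/3; P(next child type A) = 1/4.
Weighted sum = 5/12.

5/12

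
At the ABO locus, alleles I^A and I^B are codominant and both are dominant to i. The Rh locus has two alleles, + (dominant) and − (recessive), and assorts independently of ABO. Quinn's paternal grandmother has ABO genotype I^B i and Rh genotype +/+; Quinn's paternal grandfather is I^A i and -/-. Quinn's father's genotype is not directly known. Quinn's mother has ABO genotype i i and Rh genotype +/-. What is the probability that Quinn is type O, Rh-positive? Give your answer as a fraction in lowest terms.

Quinn's father's ABO genotype from I^B i × I^A i: 1/4 I^A I^B, 1/4 I^A i, 1/4 I^B i, 1/4 i i.
Crossing each possibility with the mother i i and summing P(type O): 1/4·0 + 1/4·1/2 + 1/4·1/2 + 1/4·1 = 1/2.
Similarly for Rh via the father's Rh distribution: P(Rh+) = 3/4.
Independent loci: 1/2 × 3/4 = 3/8.

3/8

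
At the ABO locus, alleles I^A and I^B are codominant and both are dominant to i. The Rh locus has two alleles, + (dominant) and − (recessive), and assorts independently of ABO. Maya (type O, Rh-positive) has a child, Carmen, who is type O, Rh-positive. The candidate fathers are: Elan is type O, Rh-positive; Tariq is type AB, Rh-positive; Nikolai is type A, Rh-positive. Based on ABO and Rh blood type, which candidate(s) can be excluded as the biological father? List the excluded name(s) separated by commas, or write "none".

Tariq

A candidate is excluded only if no genotype consistent with his phenotype could produce a type O, Rh-positive child with a type O, Rh-positive mother.
Tariq (type AB, Rh+): no genotype consistent with that phenotype can produce a type-O Rh+ child with a type-O mother.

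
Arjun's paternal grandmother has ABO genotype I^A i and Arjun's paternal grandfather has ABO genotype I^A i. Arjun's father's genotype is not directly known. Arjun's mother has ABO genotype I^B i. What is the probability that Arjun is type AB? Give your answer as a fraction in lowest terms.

Arjun's father's ABO genotype from I^A i × I^A i: 1/4 I^A I^A, 1/2 I^A i, 1/4 i i.
Crossing each possibility with the mother I^B i and summing P(type AB): 1/4·1/2 + 1/2·1/4 + 1/4·0 = 1/4.

1/4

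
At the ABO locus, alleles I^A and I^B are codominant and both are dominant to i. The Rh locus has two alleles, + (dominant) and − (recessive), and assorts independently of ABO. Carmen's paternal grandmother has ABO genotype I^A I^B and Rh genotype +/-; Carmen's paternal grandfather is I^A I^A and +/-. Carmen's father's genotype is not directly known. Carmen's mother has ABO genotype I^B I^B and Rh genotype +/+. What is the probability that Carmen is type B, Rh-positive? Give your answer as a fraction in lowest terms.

1/4

Carmen's father's ABO genotype from I^A I^B × I^A I^A: 1/2 I^A I^A, 1/2 I^A I^B.
Crossing each possibility with the mother I^B I^B and summing P(type B): 1/2·0 + 1/2·1/2 = 1/4.
Similarly for Rh via the father's Rh distribution: P(Rh+) = 1.
Independent loci: 1/4 × 1 = 1/4.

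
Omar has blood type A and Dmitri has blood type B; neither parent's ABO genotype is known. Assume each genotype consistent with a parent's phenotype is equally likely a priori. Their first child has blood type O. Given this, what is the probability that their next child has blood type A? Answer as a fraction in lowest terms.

Possible genotypes: Omar ∈ {I^A I^A, I^A i}; Dmitri ∈ {I^B I^B, I^B i}.
Weight each parental genotype pair by prior × P(type-O child):
  I^A i × I^B i: posterior weight 1; P(next child type A) = 1/4.
Weighted sum = 1/4.

1/4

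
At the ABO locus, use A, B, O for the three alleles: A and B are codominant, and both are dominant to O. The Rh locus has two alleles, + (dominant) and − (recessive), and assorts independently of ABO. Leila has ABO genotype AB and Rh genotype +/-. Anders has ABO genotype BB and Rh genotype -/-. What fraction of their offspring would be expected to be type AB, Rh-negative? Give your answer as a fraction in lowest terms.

ABO cross AB × BB → offspring phenotypes: 1/2 B, 1/2 AB.
Rh cross +/- × -/- → 1/2 Rh+, 1/2 Rh-.
Independent loci: P(type AB, Rh-negative) = 1/2 × 1/2 = 1/4.

1/4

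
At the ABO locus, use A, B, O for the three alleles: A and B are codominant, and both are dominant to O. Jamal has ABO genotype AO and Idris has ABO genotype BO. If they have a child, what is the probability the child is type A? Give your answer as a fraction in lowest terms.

1/4

ABO cross AO × BO → offspring phenotypes: 1/4 O, 1/4 A, 1/4 B, 1/4 AB.
So P(type A) = 1/4.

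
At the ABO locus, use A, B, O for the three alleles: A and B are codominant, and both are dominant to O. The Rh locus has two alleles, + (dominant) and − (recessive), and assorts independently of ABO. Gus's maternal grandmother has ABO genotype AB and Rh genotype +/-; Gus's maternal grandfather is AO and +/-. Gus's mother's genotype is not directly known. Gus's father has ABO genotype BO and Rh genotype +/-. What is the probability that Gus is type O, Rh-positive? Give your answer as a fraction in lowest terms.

Gus's mother's ABO genotype from AB × AO: 1/4 AA, 1/4 AB, 1/4 AO, 1/4 BO.
Crossing each possibility with the father BO and summing P(type O): 1/4·0 + 1/4·0 + 1/4·1/4 + 1/4·1/4 = 1/8.
Similarly for Rh via the mother's Rh distribution: P(Rh+) = 3/4.
Independent loci: 1/8 × 3/4 = 3/32.

3/32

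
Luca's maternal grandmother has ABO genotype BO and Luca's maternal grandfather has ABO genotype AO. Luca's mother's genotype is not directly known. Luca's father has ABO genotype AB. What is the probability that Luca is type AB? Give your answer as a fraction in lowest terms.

Luca's mother's ABO genotype from BO × AO: 1/4 AB, 1/4 AO, 1/4 BO, 1/4 OO.
Crossing each possibility with the father AB and summing P(type AB): 1/4·1/2 + 1/4·1/4 + 1/4·1/4 + 1/4·0 = 1/4.

1/4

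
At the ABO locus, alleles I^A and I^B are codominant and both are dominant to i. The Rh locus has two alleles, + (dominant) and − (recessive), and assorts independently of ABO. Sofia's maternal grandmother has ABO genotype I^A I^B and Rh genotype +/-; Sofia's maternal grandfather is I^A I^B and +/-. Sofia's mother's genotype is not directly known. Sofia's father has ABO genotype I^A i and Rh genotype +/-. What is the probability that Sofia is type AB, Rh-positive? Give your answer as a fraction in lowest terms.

Sofia's mother's ABO genotype from I^A I^B × I^A I^B: 1/4 I^A I^A, 1/2 I^A I^B, 1/4 I^B I^B.
Crossing each possibility with the father I^A i and summing P(type AB): 1/4·0 + 1/2·1/4 + 1/4·1/2 = 1/4.
Similarly for Rh via the mother's Rh distribution: P(Rh+) = 3/4.
Independent loci: 1/4 × 3/4 = 3/16.

3/16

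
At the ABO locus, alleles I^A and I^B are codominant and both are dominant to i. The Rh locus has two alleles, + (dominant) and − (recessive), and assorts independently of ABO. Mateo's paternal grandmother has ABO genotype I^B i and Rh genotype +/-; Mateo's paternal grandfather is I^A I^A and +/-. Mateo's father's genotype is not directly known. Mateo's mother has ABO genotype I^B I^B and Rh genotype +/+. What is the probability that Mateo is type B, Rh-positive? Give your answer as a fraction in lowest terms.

1/2

Mateo's father's ABO genotype from I^B i × I^A I^A: 1/2 I^A I^B, 1/2 I^A i.
Crossing each possibility with the mother I^B I^B and summing P(type B): 1/2·1/2 + 1/2·1/2 = 1/2.
Similarly for Rh via the father's Rh distribution: P(Rh+) = 1.
Independent loci: 1/2 × 1 = 1/2.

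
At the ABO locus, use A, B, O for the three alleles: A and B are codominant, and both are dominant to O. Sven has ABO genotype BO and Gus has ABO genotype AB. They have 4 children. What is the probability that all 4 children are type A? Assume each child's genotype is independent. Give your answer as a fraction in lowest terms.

ABO cross BO × AB → 1/4 A, 1/2 B, 1/4 AB.
So P(type A) = 1/4 per child.
All 4 independent: (1/4)^4 = 1/256.

1/256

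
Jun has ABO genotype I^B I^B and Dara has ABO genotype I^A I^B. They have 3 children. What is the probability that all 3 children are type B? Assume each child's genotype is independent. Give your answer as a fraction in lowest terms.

1/8

ABO cross I^B I^B × I^A I^B → 1/2 B, 1/2 AB.
So P(type B) = 1/2 per child.
All 3 independent: (1/2)^3 = 1/8.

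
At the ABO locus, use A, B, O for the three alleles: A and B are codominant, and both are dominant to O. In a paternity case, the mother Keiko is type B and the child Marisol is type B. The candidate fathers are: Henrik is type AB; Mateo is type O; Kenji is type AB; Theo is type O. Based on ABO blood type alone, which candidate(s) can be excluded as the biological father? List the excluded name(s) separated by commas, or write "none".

none

A candidate is excluded only if no genotype consistent with his phenotype could produce a type B child with a type B mother.
Every candidate has at least one consistent genotype combination, so none can be excluded.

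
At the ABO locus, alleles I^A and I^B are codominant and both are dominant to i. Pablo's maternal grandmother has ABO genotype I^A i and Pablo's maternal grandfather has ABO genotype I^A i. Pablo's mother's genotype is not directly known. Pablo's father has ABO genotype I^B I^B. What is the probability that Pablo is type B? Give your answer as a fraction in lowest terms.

1/2

Pablo's mother's ABO genotype from I^A i × I^A i: 1/4 I^A I^A, 1/2 I^A i, 1/4 i i.
Crossing each possibility with the father I^B I^B and summing P(type B): 1/4·0 + 1/2·1/2 + 1/4·1 = 1/2.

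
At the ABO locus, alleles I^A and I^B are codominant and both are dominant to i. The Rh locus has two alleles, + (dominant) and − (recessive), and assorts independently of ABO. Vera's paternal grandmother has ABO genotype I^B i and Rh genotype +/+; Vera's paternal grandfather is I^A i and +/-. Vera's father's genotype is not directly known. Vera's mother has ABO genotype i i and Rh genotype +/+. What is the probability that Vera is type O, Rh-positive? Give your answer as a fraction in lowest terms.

Vera's father's ABO genotype from I^B i × I^A i: 1/4 I^A I^B, 1/4 I^A i, 1/4 I^B i, 1/4 i i.
Crossing each possibility with the mother i i and summing P(type O): 1/4·0 + 1/4·1/2 + 1/4·1/2 + 1/4·1 = 1/2.
Similarly for Rh via the father's Rh distribution: P(Rh+) = 1.
Independent loci: 1/2 × 1 = 1/2.

1/2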